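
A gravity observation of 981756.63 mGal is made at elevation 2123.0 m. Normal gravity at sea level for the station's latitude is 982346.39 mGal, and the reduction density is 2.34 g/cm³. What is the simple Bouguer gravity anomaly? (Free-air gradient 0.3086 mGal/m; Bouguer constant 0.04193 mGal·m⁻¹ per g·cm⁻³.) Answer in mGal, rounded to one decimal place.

Free-air correction = 0.3086 × 2123.0 = 655.16 mGal
Free-air anomaly = 981756.63 − 982346.39 + (655.16) = 65.40 mGal
Bouguer slab correction = 0.04193 × 2.34 × 2123.0 = 208.30 mGal
Simple Bouguer anomaly = 65.40 − (208.30) = -142.90 mGal

-142.9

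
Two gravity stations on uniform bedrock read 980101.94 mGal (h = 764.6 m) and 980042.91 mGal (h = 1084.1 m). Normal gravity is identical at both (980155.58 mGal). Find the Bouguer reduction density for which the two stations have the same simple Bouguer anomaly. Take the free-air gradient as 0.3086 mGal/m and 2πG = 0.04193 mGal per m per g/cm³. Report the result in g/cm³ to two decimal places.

2.95

Δg_obs = 980042.91 − 980101.94 = -59.03 mGal over Δh = 1084.1 − 764.6 = 319.5 m
Equal Bouguer anomalies ⇒ Δg_obs + (0.3086 − 0.04193ρ)·Δh = 0
0.3086 − 0.04193ρ = −Δg_obs/Δh = 0.18476
ρ = (0.3086 − 0.18476) / 0.04193 = 2.95 g/cm³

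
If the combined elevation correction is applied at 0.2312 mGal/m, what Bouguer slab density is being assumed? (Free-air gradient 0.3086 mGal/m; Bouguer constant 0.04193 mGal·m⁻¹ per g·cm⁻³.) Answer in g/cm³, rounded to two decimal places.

1.85

0.2312 = 0.3086 − 0.04193 × ρ
ρ = (0.3086 − 0.2312) / 0.04193 = 1.85 g/cm³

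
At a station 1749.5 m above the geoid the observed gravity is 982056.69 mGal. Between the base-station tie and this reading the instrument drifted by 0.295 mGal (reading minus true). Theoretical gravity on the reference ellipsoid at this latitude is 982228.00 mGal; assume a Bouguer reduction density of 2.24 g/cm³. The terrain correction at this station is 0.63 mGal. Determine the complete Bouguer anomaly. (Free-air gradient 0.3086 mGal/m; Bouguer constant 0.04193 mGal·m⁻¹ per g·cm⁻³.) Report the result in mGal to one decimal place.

Drift-corrected reading = 982056.69 − (0.295) = 982056.395 mGal
Free-air correction = 0.3086 × 1749.5 = 539.90 mGal
Free-air anomaly = 982056.395 − 982228.00 + (539.90) = 368.295 mGal
Bouguer slab correction = 0.04193 × 2.24 × 1749.5 = 164.32 mGal
Simple Bouguer anomaly = 368.295 − (164.32) = 203.975 mGal
Complete Bouguer anomaly = 203.975 + 0.63 = 204.605 mGal

204.6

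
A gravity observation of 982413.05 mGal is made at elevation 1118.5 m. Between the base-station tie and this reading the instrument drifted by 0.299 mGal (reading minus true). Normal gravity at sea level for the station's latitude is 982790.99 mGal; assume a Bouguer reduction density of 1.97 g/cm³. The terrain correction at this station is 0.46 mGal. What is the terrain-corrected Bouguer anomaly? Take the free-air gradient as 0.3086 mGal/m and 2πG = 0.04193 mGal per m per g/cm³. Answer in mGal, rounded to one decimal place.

Drift-corrected reading = 982413.05 − (0.299) = 982412.751 mGal
Free-air correction = 0.3086 × 1118.5 = 345.17 mGal
Free-air anomaly = 982412.751 − 982790.99 + (345.17) = -33.069 mGal
Bouguer slab correction = 0.04193 × 1.97 × 1118.5 = 92.39 mGal
Simple Bouguer anomaly = -33.069 − (92.39) = -125.459 mGal
Complete Bouguer anomaly = -125.459 + 0.46 = -124.999 mGal

-125.0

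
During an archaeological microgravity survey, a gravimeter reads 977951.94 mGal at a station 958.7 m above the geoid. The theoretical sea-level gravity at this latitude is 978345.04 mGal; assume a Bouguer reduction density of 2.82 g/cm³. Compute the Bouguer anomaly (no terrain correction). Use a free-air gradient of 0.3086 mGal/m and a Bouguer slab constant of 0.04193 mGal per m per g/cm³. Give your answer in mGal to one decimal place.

-210.6

Free-air correction = 0.3086 × 958.7 = 295.85 mGal
Free-air anomaly = 977951.94 − 978345.04 + (295.85) = -97.25 mGal
Bouguer slab correction = 0.04193 × 2.82 × 958.7 = 113.36 mGal
Simple Bouguer anomaly = -97.25 − (113.36) = -210.61 mGal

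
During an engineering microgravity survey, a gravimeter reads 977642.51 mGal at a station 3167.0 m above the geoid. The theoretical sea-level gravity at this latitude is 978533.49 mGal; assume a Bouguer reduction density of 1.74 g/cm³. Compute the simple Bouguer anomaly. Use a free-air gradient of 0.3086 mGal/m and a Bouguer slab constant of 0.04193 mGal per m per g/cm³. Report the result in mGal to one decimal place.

-144.7

Free-air correction = 0.3086 × 3167.0 = 977.34 mGal
Free-air anomaly = 977642.51 − 978533.49 + (977.34) = 86.36 mGal
Bouguer slab correction = 0.04193 × 1.74 × 3167.0 = 231.06 mGal
Simple Bouguer anomaly = 86.36 − (231.06) = -144.70 mGal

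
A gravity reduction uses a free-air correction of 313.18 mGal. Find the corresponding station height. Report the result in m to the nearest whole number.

1015

h = 313.18 / 0.3086 = 1014.84 m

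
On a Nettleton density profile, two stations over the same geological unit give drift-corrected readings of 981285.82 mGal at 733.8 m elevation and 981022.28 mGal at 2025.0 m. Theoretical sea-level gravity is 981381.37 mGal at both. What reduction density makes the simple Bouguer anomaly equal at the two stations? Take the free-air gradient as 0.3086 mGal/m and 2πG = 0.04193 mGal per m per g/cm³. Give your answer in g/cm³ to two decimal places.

Δg_obs = 981022.28 − 981285.82 = -263.54 mGal over Δh = 2025.0 − 733.8 = 1291.2 m
Equal Bouguer anomalies ⇒ Δg_obs + (0.3086 − 0.04193ρ)·Δh = 0
0.3086 − 0.04193ρ = −Δg_obs/Δh = 0.20410
ρ = (0.3086 − 0.20410) / 0.04193 = 2.49 g/cm³

2.49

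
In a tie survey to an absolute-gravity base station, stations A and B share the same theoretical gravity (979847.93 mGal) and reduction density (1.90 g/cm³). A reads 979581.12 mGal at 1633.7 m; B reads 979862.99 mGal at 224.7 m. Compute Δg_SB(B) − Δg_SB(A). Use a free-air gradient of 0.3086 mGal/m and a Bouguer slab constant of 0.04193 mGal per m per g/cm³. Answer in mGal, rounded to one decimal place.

Δg_SB(A) = 979581.12 − 979847.93 + 0.3086×1633.7 − 0.04193×1.90×1633.7 = 107.20 mGal
Δg_SB(B) = 979862.99 − 979847.93 + 0.3086×224.7 − 0.04193×1.90×224.7 = 66.50 mGal
Difference = 66.50 − (107.20) = -40.70 mGal

-40.7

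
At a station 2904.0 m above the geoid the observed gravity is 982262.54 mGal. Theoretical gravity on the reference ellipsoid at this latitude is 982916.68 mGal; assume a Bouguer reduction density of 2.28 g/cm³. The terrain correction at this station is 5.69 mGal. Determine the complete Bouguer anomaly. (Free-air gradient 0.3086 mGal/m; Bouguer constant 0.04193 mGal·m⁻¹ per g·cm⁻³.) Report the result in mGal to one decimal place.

-29.9

Free-air correction = 0.3086 × 2904.0 = 896.17 mGal
Free-air anomaly = 982262.54 − 982916.68 + (896.17) = 242.03 mGal
Bouguer slab correction = 0.04193 × 2.28 × 2904.0 = 277.62 mGal
Simple Bouguer anomaly = 242.03 − (277.62) = -35.59 mGal
Complete Bouguer anomaly = -35.59 + 5.69 = -29.90 mGal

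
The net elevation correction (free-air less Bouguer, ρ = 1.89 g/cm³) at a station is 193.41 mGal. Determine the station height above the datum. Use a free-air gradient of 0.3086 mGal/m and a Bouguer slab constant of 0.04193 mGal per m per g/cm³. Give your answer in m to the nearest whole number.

Combined gradient = 0.3086 − 0.04193 × 1.89 = 0.2293523 mGal/m
h = 193.41 / 0.2293523 = 843.29 m

843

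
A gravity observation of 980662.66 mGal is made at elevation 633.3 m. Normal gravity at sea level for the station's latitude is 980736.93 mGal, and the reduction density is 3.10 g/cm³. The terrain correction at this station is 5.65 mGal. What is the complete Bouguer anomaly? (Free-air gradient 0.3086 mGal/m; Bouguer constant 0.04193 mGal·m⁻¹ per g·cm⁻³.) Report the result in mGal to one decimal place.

Free-air correction = 0.3086 × 633.3 = 195.44 mGal
Free-air anomaly = 980662.66 − 980736.93 + (195.44) = 121.17 mGal
Bouguer slab correction = 0.04193 × 3.10 × 633.3 = 82.32 mGal
Simple Bouguer anomaly = 121.17 − (82.32) = 38.85 mGal
Complete Bouguer anomaly = 38.85 + 5.65 = 44.50 mGal

44.5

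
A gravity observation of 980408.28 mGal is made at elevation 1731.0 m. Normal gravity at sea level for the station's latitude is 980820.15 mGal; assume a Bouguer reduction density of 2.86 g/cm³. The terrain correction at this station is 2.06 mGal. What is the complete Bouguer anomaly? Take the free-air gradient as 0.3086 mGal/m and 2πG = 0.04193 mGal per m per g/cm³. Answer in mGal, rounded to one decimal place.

Free-air correction = 0.3086 × 1731.0 = 534.19 mGal
Free-air anomaly = 980408.28 − 980820.15 + (534.19) = 122.32 mGal
Bouguer slab correction = 0.04193 × 2.86 × 1731.0 = 207.58 mGal
Simple Bouguer anomaly = 122.32 − (207.58) = -85.26 mGal
Complete Bouguer anomaly = -85.26 + 2.06 = -83.20 mGal

-83.2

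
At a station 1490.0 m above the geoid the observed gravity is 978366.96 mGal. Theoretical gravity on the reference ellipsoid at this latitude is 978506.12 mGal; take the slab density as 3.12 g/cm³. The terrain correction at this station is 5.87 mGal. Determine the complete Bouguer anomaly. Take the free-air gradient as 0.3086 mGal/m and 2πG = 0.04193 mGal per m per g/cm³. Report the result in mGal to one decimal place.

131.6

Free-air correction = 0.3086 × 1490.0 = 459.81 mGal
Free-air anomaly = 978366.96 − 978506.12 + (459.81) = 320.65 mGal
Bouguer slab correction = 0.04193 × 3.12 × 1490.0 = 194.92 mGal
Simple Bouguer anomaly = 320.65 − (194.92) = 125.73 mGal
Complete Bouguer anomaly = 125.73 + 5.87 = 131.60 mGal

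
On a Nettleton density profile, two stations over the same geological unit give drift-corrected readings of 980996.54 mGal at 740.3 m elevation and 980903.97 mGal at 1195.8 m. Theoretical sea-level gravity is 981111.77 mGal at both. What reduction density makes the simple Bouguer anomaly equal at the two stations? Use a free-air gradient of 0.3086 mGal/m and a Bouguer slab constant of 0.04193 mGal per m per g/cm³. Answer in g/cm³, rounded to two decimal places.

2.51

Δg_obs = 980903.97 − 980996.54 = -92.57 mGal over Δh = 1195.8 − 740.3 = 455.5 m
Equal Bouguer anomalies ⇒ Δg_obs + (0.3086 − 0.04193ρ)·Δh = 0
0.3086 − 0.04193ρ = −Δg_obs/Δh = 0.20323
ρ = (0.3086 − 0.20323) / 0.04193 = 2.51 g/cm³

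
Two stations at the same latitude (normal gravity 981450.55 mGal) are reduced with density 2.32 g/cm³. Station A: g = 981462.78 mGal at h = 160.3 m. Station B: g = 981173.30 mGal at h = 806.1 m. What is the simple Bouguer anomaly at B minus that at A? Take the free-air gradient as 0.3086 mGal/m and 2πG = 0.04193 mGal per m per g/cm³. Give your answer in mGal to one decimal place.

-153.0

Δg_SB(A) = 981462.78 − 981450.55 + 0.3086×160.3 − 0.04193×2.32×160.3 = 46.10 mGal
Δg_SB(B) = 981173.30 − 981450.55 + 0.3086×806.1 − 0.04193×2.32×806.1 = -106.90 mGal
Difference = -106.90 − (46.10) = -153.00 mGal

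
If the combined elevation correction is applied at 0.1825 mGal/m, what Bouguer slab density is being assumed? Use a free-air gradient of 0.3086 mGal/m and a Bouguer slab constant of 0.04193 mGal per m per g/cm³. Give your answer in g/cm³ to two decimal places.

3.01

0.1825 = 0.3086 − 0.04193 × ρ
ρ = (0.3086 − 0.1825) / 0.04193 = 3.01 g/cm³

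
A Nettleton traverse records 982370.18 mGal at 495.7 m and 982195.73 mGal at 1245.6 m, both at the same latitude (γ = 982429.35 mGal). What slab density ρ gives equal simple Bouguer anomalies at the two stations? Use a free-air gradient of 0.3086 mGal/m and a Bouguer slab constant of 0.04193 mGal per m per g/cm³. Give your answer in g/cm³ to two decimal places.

Δg_obs = 982195.73 − 982370.18 = -174.45 mGal over Δh = 1245.6 − 495.7 = 749.9 m
Equal Bouguer anomalies ⇒ Δg_obs + (0.3086 − 0.04193ρ)·Δh = 0
0.3086 − 0.04193ρ = −Δg_obs/Δh = 0.23263
ρ = (0.3086 − 0.23263) / 0.04193 = 1.81 g/cm³

1.81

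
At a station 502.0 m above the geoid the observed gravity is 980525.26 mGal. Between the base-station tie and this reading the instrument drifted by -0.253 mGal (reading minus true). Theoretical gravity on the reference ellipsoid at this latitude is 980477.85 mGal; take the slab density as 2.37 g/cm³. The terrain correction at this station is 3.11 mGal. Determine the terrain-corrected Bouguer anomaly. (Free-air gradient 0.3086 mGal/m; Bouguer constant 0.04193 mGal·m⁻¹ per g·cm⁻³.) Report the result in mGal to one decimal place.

155.8

Drift-corrected reading = 980525.26 − (-0.253) = 980525.513 mGal
Free-air correction = 0.3086 × 502.0 = 154.92 mGal
Free-air anomaly = 980525.513 − 980477.85 + (154.92) = 202.583 mGal
Bouguer slab correction = 0.04193 × 2.37 × 502.0 = 49.89 mGal
Simple Bouguer anomaly = 202.583 − (49.89) = 152.693 mGal
Complete Bouguer anomaly = 152.693 + 3.11 = 155.803 mGal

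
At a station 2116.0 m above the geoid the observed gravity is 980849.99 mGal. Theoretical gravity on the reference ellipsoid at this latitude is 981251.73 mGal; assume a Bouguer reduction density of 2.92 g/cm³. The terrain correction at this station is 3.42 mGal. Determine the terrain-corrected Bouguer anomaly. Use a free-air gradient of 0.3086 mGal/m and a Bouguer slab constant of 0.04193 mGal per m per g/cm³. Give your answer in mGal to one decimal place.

Free-air correction = 0.3086 × 2116.0 = 653.00 mGal
Free-air anomaly = 980849.99 − 981251.73 + (653.00) = 251.26 mGal
Bouguer slab correction = 0.04193 × 2.92 × 2116.0 = 259.07 mGal
Simple Bouguer anomaly = 251.26 − (259.07) = -7.81 mGal
Complete Bouguer anomaly = -7.81 + 3.42 = -4.39 mGal

-4.4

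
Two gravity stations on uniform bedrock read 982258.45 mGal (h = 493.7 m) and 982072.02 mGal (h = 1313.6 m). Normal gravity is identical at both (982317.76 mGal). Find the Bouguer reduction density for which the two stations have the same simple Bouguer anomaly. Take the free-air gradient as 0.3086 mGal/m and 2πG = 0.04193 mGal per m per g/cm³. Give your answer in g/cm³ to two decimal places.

1.94

Δg_obs = 982072.02 − 982258.45 = -186.43 mGal over Δh = 1313.6 − 493.7 = 819.9 m
Equal Bouguer anomalies ⇒ Δg_obs + (0.3086 − 0.04193ρ)·Δh = 0
0.3086 − 0.04193ρ = −Δg_obs/Δh = 0.22738
ρ = (0.3086 − 0.22738) / 0.04193 = 1.94 g/cm³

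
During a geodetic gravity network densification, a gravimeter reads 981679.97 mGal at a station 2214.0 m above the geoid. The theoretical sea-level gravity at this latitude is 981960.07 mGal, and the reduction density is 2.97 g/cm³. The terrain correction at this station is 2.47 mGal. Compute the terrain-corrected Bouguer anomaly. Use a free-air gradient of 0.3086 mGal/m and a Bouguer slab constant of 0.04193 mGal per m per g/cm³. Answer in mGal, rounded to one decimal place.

Free-air correction = 0.3086 × 2214.0 = 683.24 mGal
Free-air anomaly = 981679.97 − 981960.07 + (683.24) = 403.14 mGal
Bouguer slab correction = 0.04193 × 2.97 × 2214.0 = 275.71 mGal
Simple Bouguer anomaly = 403.14 − (275.71) = 127.43 mGal
Complete Bouguer anomaly = 127.43 + 2.47 = 129.90 mGal

129.9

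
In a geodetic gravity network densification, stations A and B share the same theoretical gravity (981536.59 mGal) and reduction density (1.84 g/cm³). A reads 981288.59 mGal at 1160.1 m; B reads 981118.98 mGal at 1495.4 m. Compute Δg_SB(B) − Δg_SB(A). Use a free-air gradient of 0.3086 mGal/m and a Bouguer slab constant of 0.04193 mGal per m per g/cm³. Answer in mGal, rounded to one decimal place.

Δg_SB(A) = 981288.59 − 981536.59 + 0.3086×1160.1 − 0.04193×1.84×1160.1 = 20.50 mGal
Δg_SB(B) = 981118.98 − 981536.59 + 0.3086×1495.4 − 0.04193×1.84×1495.4 = -71.50 mGal
Difference = -71.50 − (20.50) = -92.00 mGal

-92.0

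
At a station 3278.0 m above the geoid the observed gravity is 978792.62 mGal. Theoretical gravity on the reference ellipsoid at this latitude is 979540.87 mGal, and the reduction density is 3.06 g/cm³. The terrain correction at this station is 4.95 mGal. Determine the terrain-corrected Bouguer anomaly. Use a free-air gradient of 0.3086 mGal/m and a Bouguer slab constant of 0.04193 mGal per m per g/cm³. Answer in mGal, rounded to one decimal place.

Free-air correction = 0.3086 × 3278.0 = 1011.59 mGal
Free-air anomaly = 978792.62 − 979540.87 + (1011.59) = 263.34 mGal
Bouguer slab correction = 0.04193 × 3.06 × 3278.0 = 420.59 mGal
Simple Bouguer anomaly = 263.34 − (420.59) = -157.25 mGal
Complete Bouguer anomaly = -157.25 + 4.95 = -152.30 mGal

-152.3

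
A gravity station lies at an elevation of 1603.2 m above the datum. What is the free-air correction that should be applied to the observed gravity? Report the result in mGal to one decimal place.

494.7

Free-air correction = 0.3086 × 1603.2 = 494.7 mGal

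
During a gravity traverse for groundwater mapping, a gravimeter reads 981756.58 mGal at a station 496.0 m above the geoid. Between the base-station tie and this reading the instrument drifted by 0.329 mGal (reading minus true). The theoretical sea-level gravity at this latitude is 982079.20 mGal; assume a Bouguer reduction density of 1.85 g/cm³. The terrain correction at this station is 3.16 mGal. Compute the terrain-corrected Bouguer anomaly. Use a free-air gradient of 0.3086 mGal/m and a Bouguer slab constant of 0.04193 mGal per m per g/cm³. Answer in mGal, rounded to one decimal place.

Drift-corrected reading = 981756.58 − (0.329) = 981756.251 mGal
Free-air correction = 0.3086 × 496.0 = 153.07 mGal
Free-air anomaly = 981756.251 − 982079.20 + (153.07) = -169.879 mGal
Bouguer slab correction = 0.04193 × 1.85 × 496.0 = 38.47 mGal
Simple Bouguer anomaly = -169.879 − (38.47) = -208.349 mGal
Complete Bouguer anomaly = -208.349 + 3.16 = -205.189 mGal

-205.2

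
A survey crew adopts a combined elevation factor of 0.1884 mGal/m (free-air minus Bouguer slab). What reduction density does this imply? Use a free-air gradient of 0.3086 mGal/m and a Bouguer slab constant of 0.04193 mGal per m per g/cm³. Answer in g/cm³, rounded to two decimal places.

2.87

0.1884 = 0.3086 − 0.04193 × ρ
ρ = (0.3086 − 0.1884) / 0.04193 = 2.87 g/cm³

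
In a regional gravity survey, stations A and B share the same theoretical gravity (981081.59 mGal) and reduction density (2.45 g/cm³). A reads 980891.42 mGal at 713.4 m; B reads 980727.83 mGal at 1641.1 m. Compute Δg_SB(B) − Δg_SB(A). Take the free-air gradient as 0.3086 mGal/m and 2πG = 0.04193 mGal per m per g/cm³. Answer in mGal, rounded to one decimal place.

27.4

Δg_SB(A) = 980891.42 − 981081.59 + 0.3086×713.4 − 0.04193×2.45×713.4 = -43.30 mGal
Δg_SB(B) = 980727.83 − 981081.59 + 0.3086×1641.1 − 0.04193×2.45×1641.1 = -15.90 mGal
Difference = -15.90 − (-43.30) = 27.40 mGal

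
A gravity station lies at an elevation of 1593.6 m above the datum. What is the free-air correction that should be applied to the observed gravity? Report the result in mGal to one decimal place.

Free-air correction = 0.3086 × 1593.6 = 491.8 mGal

491.8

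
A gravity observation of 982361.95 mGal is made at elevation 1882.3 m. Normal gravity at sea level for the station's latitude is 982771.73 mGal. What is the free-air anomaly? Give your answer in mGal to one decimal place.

Free-air correction = 0.3086 × 1882.3 = 580.88 mGal
Free-air anomaly = 982361.95 − 982771.73 + (580.88) = 171.10 mGal

171.1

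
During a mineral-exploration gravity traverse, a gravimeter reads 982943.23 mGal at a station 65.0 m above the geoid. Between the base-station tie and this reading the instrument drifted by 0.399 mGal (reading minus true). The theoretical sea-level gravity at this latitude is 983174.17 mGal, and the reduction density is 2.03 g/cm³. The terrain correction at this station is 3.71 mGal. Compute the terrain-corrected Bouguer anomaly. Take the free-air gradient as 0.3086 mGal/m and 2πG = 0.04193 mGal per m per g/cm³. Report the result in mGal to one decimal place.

Drift-corrected reading = 982943.23 − (0.399) = 982942.831 mGal
Free-air correction = 0.3086 × 65.0 = 20.06 mGal
Free-air anomaly = 982942.831 − 983174.17 + (20.06) = -211.279 mGal
Bouguer slab correction = 0.04193 × 2.03 × 65.0 = 5.53 mGal
Simple Bouguer anomaly = -211.279 − (5.53) = -216.809 mGal
Complete Bouguer anomaly = -216.809 + 3.71 = -213.099 mGal

-213.1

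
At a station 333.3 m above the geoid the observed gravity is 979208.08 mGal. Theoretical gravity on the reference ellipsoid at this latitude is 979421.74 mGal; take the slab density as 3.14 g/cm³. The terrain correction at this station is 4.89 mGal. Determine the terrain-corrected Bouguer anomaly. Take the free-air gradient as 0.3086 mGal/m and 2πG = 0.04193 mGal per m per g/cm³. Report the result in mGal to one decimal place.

-149.8

Free-air correction = 0.3086 × 333.3 = 102.86 mGal
Free-air anomaly = 979208.08 − 979421.74 + (102.86) = -110.80 mGal
Bouguer slab correction = 0.04193 × 3.14 × 333.3 = 43.88 mGal
Simple Bouguer anomaly = -110.80 − (43.88) = -154.68 mGal
Complete Bouguer anomaly = -154.68 + 4.89 = -149.79 mGal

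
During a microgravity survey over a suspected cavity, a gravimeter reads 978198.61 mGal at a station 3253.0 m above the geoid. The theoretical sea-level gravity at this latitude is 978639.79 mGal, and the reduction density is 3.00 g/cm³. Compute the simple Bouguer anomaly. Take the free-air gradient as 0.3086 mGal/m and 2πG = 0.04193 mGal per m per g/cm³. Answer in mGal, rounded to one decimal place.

Free-air correction = 0.3086 × 3253.0 = 1003.88 mGal
Free-air anomaly = 978198.61 − 978639.79 + (1003.88) = 562.70 mGal
Bouguer slab correction = 0.04193 × 3.00 × 3253.0 = 409.19 mGal
Simple Bouguer anomaly = 562.70 − (409.19) = 153.51 mGal

153.5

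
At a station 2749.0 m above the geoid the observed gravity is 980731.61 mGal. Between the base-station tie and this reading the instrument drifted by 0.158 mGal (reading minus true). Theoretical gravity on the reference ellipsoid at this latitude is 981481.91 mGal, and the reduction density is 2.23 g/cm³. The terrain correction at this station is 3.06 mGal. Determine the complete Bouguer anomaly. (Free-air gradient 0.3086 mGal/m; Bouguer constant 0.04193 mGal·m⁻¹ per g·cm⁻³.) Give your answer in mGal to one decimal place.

-156.1

Drift-corrected reading = 980731.61 − (0.158) = 980731.452 mGal
Free-air correction = 0.3086 × 2749.0 = 848.34 mGal
Free-air anomaly = 980731.452 − 981481.91 + (848.34) = 97.882 mGal
Bouguer slab correction = 0.04193 × 2.23 × 2749.0 = 257.04 mGal
Simple Bouguer anomaly = 97.882 − (257.04) = -159.158 mGal
Complete Bouguer anomaly = -159.158 + 3.06 = -156.098 mGal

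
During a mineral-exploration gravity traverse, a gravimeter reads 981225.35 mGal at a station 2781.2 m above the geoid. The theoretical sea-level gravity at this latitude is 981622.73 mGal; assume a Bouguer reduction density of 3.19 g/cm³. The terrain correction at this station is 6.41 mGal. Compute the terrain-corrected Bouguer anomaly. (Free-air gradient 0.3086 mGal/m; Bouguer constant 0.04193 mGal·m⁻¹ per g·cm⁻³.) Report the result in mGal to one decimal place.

95.3

Free-air correction = 0.3086 × 2781.2 = 858.28 mGal
Free-air anomaly = 981225.35 − 981622.73 + (858.28) = 460.90 mGal
Bouguer slab correction = 0.04193 × 3.19 × 2781.2 = 372.00 mGal
Simple Bouguer anomaly = 460.90 − (372.00) = 88.90 mGal
Complete Bouguer anomaly = 88.90 + 6.41 = 95.31 mGal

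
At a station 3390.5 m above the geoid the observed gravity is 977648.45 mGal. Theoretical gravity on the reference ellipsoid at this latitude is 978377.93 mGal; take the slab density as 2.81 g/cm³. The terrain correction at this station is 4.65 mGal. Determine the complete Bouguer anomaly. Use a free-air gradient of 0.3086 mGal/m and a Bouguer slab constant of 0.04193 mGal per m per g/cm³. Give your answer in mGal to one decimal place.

Free-air correction = 0.3086 × 3390.5 = 1046.31 mGal
Free-air anomaly = 977648.45 − 978377.93 + (1046.31) = 316.83 mGal
Bouguer slab correction = 0.04193 × 2.81 × 3390.5 = 399.48 mGal
Simple Bouguer anomaly = 316.83 − (399.48) = -82.65 mGal
Complete Bouguer anomaly = -82.65 + 4.65 = -78.00 mGal

-78.0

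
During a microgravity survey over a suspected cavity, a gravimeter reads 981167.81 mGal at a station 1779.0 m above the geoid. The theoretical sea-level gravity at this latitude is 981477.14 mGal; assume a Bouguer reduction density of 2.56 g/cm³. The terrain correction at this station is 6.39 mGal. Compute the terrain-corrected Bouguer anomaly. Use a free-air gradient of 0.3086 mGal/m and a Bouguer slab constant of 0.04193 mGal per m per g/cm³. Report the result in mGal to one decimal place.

55.1

Free-air correction = 0.3086 × 1779.0 = 549.00 mGal
Free-air anomaly = 981167.81 − 981477.14 + (549.00) = 239.67 mGal
Bouguer slab correction = 0.04193 × 2.56 × 1779.0 = 190.96 mGal
Simple Bouguer anomaly = 239.67 − (190.96) = 48.71 mGal
Complete Bouguer anomaly = 48.71 + 6.39 = 55.10 mGal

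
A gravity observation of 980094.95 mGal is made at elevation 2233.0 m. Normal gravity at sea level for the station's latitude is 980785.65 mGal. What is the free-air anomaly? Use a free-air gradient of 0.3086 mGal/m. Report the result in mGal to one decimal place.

Free-air correction = 0.3086 × 2233.0 = 689.10 mGal
Free-air anomaly = 980094.95 − 980785.65 + (689.10) = -1.60 mGal

-1.6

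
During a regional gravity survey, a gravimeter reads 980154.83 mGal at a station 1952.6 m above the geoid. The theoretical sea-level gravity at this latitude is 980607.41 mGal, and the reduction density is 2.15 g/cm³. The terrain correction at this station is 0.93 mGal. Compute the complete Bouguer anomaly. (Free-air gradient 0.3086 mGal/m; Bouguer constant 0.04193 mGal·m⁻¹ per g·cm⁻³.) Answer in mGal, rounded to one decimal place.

-25.1

Free-air correction = 0.3086 × 1952.6 = 602.57 mGal
Free-air anomaly = 980154.83 − 980607.41 + (602.57) = 149.99 mGal
Bouguer slab correction = 0.04193 × 2.15 × 1952.6 = 176.03 mGal
Simple Bouguer anomaly = 149.99 − (176.03) = -26.04 mGal
Complete Bouguer anomaly = -26.04 + 0.93 = -25.11 mGal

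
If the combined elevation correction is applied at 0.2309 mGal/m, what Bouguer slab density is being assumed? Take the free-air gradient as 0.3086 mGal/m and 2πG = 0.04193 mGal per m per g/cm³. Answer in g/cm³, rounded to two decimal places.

0.2309 = 0.3086 − 0.04193 × ρ
ρ = (0.3086 − 0.2309) / 0.04193 = 1.85 g/cm³

1.85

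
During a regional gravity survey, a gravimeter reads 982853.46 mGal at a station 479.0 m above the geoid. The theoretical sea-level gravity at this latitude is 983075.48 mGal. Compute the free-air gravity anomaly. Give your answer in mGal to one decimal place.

-74.2

Free-air correction = 0.3086 × 479.0 = 147.82 mGal
Free-air anomaly = 982853.46 − 983075.48 + (147.82) = -74.20 mGal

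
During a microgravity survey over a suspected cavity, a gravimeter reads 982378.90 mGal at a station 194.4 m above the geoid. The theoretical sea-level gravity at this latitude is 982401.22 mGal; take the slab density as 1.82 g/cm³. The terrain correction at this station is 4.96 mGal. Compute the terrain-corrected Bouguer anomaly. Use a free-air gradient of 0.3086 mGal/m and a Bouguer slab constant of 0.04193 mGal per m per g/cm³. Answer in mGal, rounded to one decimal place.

27.8

Free-air correction = 0.3086 × 194.4 = 59.99 mGal
Free-air anomaly = 982378.90 − 982401.22 + (59.99) = 37.67 mGal
Bouguer slab correction = 0.04193 × 1.82 × 194.4 = 14.84 mGal
Simple Bouguer anomaly = 37.67 − (14.84) = 22.83 mGal
Complete Bouguer anomaly = 22.83 + 4.96 = 27.79 mGal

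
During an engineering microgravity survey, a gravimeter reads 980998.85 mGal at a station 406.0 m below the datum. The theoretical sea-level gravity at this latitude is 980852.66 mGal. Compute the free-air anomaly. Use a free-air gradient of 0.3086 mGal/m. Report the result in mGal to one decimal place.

Free-air correction = 0.3086 × -406.0 = -125.29 mGal
Free-air anomaly = 980998.85 − 980852.66 + (-125.29) = 20.90 mGal

20.9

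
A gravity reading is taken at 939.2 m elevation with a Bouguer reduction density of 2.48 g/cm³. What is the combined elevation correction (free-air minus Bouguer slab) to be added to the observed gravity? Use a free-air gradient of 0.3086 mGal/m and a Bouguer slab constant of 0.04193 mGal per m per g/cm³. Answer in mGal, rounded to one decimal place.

Combined gradient = 0.3086 − 0.04193 × 2.48 = 0.2046136 mGal/m
Combined elevation correction = 0.2046136 × 939.2 = 192.2 mGal

192.2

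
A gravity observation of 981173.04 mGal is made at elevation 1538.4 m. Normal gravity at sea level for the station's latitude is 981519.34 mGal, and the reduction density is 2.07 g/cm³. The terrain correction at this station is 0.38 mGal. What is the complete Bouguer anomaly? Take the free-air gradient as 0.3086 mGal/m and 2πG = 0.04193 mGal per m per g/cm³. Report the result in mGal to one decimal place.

-4.7

Free-air correction = 0.3086 × 1538.4 = 474.75 mGal
Free-air anomaly = 981173.04 − 981519.34 + (474.75) = 128.45 mGal
Bouguer slab correction = 0.04193 × 2.07 × 1538.4 = 133.53 mGal
Simple Bouguer anomaly = 128.45 − (133.53) = -5.08 mGal
Complete Bouguer anomaly = -5.08 + 0.38 = -4.70 mGal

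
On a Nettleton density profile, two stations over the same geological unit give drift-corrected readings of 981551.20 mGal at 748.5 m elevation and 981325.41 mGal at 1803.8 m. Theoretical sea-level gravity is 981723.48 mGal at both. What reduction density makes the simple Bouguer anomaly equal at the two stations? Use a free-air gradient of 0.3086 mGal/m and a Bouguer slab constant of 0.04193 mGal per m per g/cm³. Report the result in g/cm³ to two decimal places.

Δg_obs = 981325.41 − 981551.20 = -225.79 mGal over Δh = 1803.8 − 748.5 = 1055.3 m
Equal Bouguer anomalies ⇒ Δg_obs + (0.3086 − 0.04193ρ)·Δh = 0
0.3086 − 0.04193ρ = −Δg_obs/Δh = 0.21396
ρ = (0.3086 − 0.21396) / 0.04193 = 2.26 g/cm³

2.26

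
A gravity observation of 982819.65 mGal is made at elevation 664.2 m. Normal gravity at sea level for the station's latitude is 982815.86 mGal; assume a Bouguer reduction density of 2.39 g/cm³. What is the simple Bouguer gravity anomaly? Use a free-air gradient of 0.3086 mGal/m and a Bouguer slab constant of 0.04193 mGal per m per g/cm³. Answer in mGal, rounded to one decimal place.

Free-air correction = 0.3086 × 664.2 = 204.97 mGal
Free-air anomaly = 982819.65 − 982815.86 + (204.97) = 208.76 mGal
Bouguer slab correction = 0.04193 × 2.39 × 664.2 = 66.56 mGal
Simple Bouguer anomaly = 208.76 − (66.56) = 142.20 mGal

142.2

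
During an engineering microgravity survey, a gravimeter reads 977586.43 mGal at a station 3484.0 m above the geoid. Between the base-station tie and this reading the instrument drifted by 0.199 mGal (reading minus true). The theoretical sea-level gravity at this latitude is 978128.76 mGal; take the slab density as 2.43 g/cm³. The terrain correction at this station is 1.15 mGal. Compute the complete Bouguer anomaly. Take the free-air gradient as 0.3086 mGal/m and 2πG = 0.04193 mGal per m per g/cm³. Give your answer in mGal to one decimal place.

Drift-corrected reading = 977586.43 − (0.199) = 977586.231 mGal
Free-air correction = 0.3086 × 3484.0 = 1075.16 mGal
Free-air anomaly = 977586.231 − 978128.76 + (1075.16) = 532.631 mGal
Bouguer slab correction = 0.04193 × 2.43 × 3484.0 = 354.98 mGal
Simple Bouguer anomaly = 532.631 − (354.98) = 177.651 mGal
Complete Bouguer anomaly = 177.651 + 1.15 = 178.801 mGal

178.8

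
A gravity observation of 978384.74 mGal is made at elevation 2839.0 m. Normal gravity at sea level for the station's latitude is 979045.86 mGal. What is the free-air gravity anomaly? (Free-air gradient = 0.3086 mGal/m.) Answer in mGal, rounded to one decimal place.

Free-air correction = 0.3086 × 2839.0 = 876.12 mGal
Free-air anomaly = 978384.74 − 979045.86 + (876.12) = 215.00 mGal

215.0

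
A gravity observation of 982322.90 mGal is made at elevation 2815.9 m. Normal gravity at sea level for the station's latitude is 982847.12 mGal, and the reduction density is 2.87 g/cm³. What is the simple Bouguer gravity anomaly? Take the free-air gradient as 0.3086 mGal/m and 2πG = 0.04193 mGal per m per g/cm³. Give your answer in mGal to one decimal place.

Free-air correction = 0.3086 × 2815.9 = 868.99 mGal
Free-air anomaly = 982322.90 − 982847.12 + (868.99) = 344.77 mGal
Bouguer slab correction = 0.04193 × 2.87 × 2815.9 = 338.86 mGal
Simple Bouguer anomaly = 344.77 − (338.86) = 5.91 mGal

5.9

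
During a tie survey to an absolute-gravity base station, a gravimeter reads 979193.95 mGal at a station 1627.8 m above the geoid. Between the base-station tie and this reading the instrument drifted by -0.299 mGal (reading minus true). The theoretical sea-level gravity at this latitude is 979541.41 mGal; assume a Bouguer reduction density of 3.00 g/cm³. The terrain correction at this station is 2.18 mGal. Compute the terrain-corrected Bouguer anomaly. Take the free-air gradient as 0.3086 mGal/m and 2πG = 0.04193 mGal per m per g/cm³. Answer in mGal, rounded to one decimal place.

-47.4

Drift-corrected reading = 979193.95 − (-0.299) = 979194.249 mGal
Free-air correction = 0.3086 × 1627.8 = 502.34 mGal
Free-air anomaly = 979194.249 − 979541.41 + (502.34) = 155.179 mGal
Bouguer slab correction = 0.04193 × 3.00 × 1627.8 = 204.76 mGal
Simple Bouguer anomaly = 155.179 − (204.76) = -49.581 mGal
Complete Bouguer anomaly = -49.581 + 2.18 = -47.401 mGal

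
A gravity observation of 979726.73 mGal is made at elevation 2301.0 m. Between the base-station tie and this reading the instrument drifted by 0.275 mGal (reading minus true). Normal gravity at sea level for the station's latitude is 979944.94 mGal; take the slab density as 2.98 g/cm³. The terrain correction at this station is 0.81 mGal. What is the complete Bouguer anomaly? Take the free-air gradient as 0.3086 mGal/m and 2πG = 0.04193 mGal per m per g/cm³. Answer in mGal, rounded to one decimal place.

204.9

Drift-corrected reading = 979726.73 − (0.275) = 979726.455 mGal
Free-air correction = 0.3086 × 2301.0 = 710.09 mGal
Free-air anomaly = 979726.455 − 979944.94 + (710.09) = 491.605 mGal
Bouguer slab correction = 0.04193 × 2.98 × 2301.0 = 287.51 mGal
Simple Bouguer anomaly = 491.605 − (287.51) = 204.095 mGal
Complete Bouguer anomaly = 204.095 + 0.81 = 204.905 mGal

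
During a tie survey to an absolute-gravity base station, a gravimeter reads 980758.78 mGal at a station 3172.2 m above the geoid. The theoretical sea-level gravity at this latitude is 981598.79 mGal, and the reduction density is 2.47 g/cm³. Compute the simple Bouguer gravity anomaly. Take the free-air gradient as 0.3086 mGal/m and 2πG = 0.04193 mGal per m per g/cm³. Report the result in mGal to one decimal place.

Free-air correction = 0.3086 × 3172.2 = 978.94 mGal
Free-air anomaly = 980758.78 − 981598.79 + (978.94) = 138.93 mGal
Bouguer slab correction = 0.04193 × 2.47 × 3172.2 = 328.54 mGal
Simple Bouguer anomaly = 138.93 − (328.54) = -189.61 mGal

-189.6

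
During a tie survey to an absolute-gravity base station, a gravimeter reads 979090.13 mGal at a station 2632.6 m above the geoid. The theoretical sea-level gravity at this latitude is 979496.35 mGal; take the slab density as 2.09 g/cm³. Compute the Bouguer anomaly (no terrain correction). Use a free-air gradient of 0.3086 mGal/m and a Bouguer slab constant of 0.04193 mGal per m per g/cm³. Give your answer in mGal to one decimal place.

175.5

Free-air correction = 0.3086 × 2632.6 = 812.42 mGal
Free-air anomaly = 979090.13 − 979496.35 + (812.42) = 406.20 mGal
Bouguer slab correction = 0.04193 × 2.09 × 2632.6 = 230.70 mGal
Simple Bouguer anomaly = 406.20 − (230.70) = 175.50 mGal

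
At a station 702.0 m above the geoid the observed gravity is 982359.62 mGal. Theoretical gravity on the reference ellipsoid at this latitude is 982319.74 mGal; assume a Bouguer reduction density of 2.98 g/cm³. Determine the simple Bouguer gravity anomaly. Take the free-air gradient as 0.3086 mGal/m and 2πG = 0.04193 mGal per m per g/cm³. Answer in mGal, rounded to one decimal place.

168.8

Free-air correction = 0.3086 × 702.0 = 216.64 mGal
Free-air anomaly = 982359.62 − 982319.74 + (216.64) = 256.52 mGal
Bouguer slab correction = 0.04193 × 2.98 × 702.0 = 87.72 mGal
Simple Bouguer anomaly = 256.52 − (87.72) = 168.80 mGal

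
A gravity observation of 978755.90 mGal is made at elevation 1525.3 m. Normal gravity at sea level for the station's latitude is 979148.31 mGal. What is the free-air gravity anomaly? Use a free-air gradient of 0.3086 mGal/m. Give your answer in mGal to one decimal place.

Free-air correction = 0.3086 × 1525.3 = 470.71 mGal
Free-air anomaly = 978755.90 − 979148.31 + (470.71) = 78.30 mGal

78.3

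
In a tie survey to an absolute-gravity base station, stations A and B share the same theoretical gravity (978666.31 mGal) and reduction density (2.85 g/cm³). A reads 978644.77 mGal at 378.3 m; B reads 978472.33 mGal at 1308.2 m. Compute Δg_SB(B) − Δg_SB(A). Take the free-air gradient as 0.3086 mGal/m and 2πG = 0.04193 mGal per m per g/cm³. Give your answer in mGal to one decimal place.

3.4

Δg_SB(A) = 978644.77 − 978666.31 + 0.3086×378.3 − 0.04193×2.85×378.3 = 50.00 mGal
Δg_SB(B) = 978472.33 − 978666.31 + 0.3086×1308.2 − 0.04193×2.85×1308.2 = 53.40 mGal
Difference = 53.40 − (50.00) = 3.40 mGal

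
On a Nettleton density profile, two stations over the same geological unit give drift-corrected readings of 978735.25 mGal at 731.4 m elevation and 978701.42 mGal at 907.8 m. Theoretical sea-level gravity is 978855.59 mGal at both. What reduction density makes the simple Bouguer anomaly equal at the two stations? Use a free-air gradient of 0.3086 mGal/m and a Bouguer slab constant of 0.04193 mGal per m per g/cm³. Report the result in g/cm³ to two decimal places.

Δg_obs = 978701.42 − 978735.25 = -33.83 mGal over Δh = 907.8 − 731.4 = 176.4 m
Equal Bouguer anomalies ⇒ Δg_obs + (0.3086 − 0.04193ρ)·Δh = 0
0.3086 − 0.04193ρ = −Δg_obs/Δh = 0.19178
ρ = (0.3086 − 0.19178) / 0.04193 = 2.79 g/cm³

2.79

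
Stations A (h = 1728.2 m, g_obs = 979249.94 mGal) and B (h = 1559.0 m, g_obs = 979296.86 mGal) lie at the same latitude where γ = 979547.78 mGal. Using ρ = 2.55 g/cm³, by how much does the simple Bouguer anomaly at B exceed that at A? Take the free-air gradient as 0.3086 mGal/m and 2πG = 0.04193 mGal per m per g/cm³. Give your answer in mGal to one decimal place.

Δg_SB(A) = 979249.94 − 979547.78 + 0.3086×1728.2 − 0.04193×2.55×1728.2 = 50.70 mGal
Δg_SB(B) = 979296.86 − 979547.78 + 0.3086×1559.0 − 0.04193×2.55×1559.0 = 63.50 mGal
Difference = 63.50 − (50.70) = 12.80 mGal

12.8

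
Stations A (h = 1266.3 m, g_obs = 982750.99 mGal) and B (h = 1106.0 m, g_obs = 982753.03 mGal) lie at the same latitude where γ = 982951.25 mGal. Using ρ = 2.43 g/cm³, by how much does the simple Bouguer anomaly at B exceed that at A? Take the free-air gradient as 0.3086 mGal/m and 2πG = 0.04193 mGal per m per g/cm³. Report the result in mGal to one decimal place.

Δg_SB(A) = 982750.99 − 982951.25 + 0.3086×1266.3 − 0.04193×2.43×1266.3 = 61.50 mGal
Δg_SB(B) = 982753.03 − 982951.25 + 0.3086×1106.0 − 0.04193×2.43×1106.0 = 30.40 mGal
Difference = 30.40 − (61.50) = -31.10 mGal

-31.1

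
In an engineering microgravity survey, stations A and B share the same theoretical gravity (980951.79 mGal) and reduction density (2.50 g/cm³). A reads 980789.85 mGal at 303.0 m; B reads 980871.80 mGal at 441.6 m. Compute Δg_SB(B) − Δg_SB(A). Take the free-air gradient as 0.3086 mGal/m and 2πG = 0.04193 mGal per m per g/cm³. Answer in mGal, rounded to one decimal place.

Δg_SB(A) = 980789.85 − 980951.79 + 0.3086×303.0 − 0.04193×2.50×303.0 = -100.20 mGal
Δg_SB(B) = 980871.80 − 980951.79 + 0.3086×441.6 − 0.04193×2.50×441.6 = 10.00 mGal
Difference = 10.00 − (-100.20) = 110.20 mGal

110.2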